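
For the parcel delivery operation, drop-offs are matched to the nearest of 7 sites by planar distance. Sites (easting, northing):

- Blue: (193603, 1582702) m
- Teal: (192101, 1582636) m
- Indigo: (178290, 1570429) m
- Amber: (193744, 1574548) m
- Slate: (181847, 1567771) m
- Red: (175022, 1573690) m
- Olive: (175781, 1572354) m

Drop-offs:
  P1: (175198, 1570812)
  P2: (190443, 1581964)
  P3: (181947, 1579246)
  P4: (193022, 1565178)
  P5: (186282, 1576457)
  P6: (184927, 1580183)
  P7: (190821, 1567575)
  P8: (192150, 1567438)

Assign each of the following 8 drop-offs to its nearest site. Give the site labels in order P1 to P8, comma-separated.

P1 → Olive (d²=2717653.00)
P2 → Teal (d²=3200548.00)
P3 → Red (d²=78824761.00)
P4 → Amber (d²=88318184.00)
P5 → Amber (d²=59325725.00)
P6 → Teal (d²=57483485.00)
P7 → Amber (d²=57166658.00)
P8 → Amber (d²=53092936.00)

Olive, Teal, Red, Amber, Amber, Teal, Amber, Amber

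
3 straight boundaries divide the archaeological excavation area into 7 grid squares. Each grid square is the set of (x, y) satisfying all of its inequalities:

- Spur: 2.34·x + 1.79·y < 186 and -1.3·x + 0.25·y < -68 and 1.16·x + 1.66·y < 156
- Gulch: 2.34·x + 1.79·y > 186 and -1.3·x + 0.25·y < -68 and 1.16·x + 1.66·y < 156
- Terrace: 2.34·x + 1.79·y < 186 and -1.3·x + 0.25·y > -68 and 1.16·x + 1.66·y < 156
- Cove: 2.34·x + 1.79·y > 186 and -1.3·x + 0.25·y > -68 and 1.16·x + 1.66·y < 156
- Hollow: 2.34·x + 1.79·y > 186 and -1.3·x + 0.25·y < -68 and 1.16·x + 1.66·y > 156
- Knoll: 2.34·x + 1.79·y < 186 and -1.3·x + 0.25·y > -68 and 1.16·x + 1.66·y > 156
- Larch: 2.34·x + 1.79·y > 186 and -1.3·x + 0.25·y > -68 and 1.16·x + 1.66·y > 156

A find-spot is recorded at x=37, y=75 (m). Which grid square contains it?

2.34·37 + 1.79·75 = 220.830, which is > 186
-1.3·37 + 0.25·75 = -29.350, which is > -68
1.16·37 + 1.66·75 = 167.420, which is > 156
This sign pattern matches Larch.

Larch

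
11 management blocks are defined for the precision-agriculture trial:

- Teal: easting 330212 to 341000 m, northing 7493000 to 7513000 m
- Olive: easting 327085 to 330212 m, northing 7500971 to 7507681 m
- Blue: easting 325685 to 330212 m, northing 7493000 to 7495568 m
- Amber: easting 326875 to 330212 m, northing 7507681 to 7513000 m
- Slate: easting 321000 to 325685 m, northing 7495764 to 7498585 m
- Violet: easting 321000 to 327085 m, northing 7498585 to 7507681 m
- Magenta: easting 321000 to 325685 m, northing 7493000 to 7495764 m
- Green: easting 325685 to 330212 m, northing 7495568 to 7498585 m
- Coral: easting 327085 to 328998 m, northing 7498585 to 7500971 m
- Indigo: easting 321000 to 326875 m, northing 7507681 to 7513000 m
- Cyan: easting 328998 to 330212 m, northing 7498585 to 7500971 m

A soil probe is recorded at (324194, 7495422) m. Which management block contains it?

Magenta

The point has easting = 324194 and northing = 7495422.
Only Magenta satisfies 321000 ≤ easting ≤ 325685 and 7493000 ≤ northing ≤ 7495764.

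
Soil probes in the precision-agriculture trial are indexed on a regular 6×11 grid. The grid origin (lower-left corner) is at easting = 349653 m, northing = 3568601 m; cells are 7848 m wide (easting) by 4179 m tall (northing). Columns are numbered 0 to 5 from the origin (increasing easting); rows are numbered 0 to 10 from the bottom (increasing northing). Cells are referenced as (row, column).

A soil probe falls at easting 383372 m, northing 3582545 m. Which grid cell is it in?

Column index: ⌊(383372 − 349653) / 7848⌋ = ⌊4.297⌋ = 4
Row offset from origin: ⌊(3582545 − 3568601) / 4179⌋ = ⌊3.337⌋ = 3 → row 3

(3, 4)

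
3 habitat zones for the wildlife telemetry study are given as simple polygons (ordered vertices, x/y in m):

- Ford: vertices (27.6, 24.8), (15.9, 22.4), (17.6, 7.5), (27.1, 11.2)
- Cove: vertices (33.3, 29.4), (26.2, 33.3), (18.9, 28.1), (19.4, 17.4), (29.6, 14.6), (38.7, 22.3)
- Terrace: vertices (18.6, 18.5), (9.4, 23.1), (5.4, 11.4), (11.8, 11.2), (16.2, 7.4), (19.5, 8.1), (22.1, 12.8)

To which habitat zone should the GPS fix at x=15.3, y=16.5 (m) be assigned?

Terrace

Cast a ray rightward from (15.3, 16.5). For each polygon, the edges (by vertex number in listed order) whose endpoints lie on opposite sides of y = 16.5, where each meets that height, and whether that is right or left of the point:
Ford: 2–3 at x≈16.57 (right), 4–1 at x≈27.29 (right) → 2 crossings.
Cove: 4–5 at x≈22.68 (right), 5–6 at x≈31.85 (right) → 2 crossings.
Terrace: 2–3 at x≈7.14 (left), 7–1 at x≈19.83 (right) → 1 crossing.
Only Terrace has an odd count, so the point is inside Terrace.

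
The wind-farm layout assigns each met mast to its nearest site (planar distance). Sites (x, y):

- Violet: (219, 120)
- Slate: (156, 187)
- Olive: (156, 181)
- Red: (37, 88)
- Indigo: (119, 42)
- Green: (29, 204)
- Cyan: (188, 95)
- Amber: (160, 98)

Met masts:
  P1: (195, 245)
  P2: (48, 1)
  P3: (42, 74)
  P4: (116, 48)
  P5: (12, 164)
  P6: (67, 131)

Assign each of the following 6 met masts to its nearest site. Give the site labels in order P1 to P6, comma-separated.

P1 → Slate (d²=4885.00)
P2 → Indigo (d²=6722.00)
P3 → Red (d²=221.00)
P4 → Indigo (d²=45.00)
P5 → Green (d²=1889.00)
P6 → Red (d²=2749.00)

Slate, Indigo, Red, Indigo, Green, Red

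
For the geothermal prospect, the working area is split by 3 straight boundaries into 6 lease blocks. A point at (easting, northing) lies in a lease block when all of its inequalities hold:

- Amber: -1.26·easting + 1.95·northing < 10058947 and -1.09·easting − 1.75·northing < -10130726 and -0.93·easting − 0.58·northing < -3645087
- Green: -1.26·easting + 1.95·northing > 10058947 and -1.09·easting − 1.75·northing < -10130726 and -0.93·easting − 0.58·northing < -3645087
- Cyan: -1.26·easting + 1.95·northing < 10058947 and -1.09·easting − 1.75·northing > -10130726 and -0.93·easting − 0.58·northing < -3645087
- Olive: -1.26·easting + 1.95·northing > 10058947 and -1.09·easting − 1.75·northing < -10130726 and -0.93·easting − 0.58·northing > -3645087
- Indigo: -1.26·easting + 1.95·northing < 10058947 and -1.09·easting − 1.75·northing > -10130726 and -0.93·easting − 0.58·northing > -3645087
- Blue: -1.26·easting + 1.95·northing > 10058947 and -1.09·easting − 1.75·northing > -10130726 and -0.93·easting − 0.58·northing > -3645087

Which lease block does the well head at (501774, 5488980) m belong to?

-1.26·501774 + 1.95·5488980 = 10071275.760, which is > 10058947
-1.09·501774 − 1.75·5488980 = -10152648.660, which is < -10130726
-0.93·501774 − 0.58·5488980 = -3650258.220, which is < -3645087
This sign pattern matches Green.

Green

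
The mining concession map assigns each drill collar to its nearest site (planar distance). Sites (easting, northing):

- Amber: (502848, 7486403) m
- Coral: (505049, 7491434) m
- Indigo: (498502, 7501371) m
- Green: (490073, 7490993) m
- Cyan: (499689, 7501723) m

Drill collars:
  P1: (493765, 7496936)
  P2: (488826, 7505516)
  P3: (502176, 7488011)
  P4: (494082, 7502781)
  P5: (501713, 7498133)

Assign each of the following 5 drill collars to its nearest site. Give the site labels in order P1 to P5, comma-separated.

P1 → Indigo (d²=42108394.00)
P2 → Indigo (d²=110806001.00)
P3 → Amber (d²=3037248.00)
P4 → Indigo (d²=21524500.00)
P5 → Cyan (d²=16984676.00)

Indigo, Indigo, Amber, Indigo, Cyan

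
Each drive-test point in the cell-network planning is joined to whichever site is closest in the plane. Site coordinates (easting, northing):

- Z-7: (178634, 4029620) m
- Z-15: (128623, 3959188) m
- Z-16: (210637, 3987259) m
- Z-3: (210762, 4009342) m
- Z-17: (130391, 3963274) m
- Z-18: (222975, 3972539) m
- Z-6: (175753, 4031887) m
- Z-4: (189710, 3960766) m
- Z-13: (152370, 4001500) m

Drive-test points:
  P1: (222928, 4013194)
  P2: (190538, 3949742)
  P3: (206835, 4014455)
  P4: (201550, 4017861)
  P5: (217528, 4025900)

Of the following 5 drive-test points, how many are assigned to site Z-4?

1

P1 → Z-3
P2 → Z-4
P3 → Z-3
P4 → Z-3
P5 → Z-3
1 of the 5 goes to Z-4.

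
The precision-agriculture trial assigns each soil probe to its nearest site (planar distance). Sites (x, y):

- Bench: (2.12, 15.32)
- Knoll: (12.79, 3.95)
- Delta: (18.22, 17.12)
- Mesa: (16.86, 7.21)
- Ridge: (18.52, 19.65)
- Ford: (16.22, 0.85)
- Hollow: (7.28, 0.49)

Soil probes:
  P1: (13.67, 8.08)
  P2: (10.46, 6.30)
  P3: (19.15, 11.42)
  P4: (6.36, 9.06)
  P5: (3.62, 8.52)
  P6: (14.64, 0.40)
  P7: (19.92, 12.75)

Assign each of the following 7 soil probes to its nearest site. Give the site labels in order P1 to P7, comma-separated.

Mesa, Knoll, Mesa, Bench, Bench, Ford, Delta

P1 → Mesa (d²=10.93)
P2 → Knoll (d²=10.95)
P3 → Mesa (d²=22.97)
P4 → Bench (d²=57.17)
P5 → Bench (d²=48.49)
P6 → Ford (d²=2.70)
P7 → Delta (d²=21.99)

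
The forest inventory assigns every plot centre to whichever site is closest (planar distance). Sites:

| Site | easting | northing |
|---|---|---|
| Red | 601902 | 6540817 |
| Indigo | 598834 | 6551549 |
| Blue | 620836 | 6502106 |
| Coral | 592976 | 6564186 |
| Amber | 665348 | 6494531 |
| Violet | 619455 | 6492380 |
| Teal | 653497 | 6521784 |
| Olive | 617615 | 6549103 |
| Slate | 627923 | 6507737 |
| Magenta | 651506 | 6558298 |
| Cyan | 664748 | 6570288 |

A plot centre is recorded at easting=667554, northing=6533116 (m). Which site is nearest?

Teal

Squared distances to each site:
Red: 4369490505.000; Indigo: 5062213889.000; Blue: 3144191624.000; Coral: 6527222984.000; Amber: 1493668661.000; Violet: 3972935497.000; Teal: 326013473.000; Olive: 2749487890.000; Slate: 2214709802.000; Magenta: 891671428.000; Cyan: 1389631220.000.
Minimum at Teal.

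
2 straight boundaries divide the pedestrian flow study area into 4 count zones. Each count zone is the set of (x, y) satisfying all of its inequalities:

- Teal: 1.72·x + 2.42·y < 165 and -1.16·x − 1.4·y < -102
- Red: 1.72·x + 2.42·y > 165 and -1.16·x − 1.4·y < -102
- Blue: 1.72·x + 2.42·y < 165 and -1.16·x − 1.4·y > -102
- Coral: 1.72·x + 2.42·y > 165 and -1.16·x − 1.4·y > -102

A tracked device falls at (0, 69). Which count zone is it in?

Coral

1.72·0 + 2.42·69 = 166.980, which is > 165
-1.16·0 − 1.4·69 = -96.600, which is > -102
This sign pattern matches Coral.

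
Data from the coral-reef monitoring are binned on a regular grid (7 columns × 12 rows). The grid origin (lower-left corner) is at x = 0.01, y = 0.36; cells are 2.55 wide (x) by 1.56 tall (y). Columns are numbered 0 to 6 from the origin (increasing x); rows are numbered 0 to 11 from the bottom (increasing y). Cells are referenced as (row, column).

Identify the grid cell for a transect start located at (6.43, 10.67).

(6, 2)

Column index: ⌊(6.43 − 0.01) / 2.55⌋ = ⌊2.518⌋ = 2
Row offset from origin: ⌊(10.67 − 0.36) / 1.56⌋ = ⌊6.609⌋ = 6 → row 6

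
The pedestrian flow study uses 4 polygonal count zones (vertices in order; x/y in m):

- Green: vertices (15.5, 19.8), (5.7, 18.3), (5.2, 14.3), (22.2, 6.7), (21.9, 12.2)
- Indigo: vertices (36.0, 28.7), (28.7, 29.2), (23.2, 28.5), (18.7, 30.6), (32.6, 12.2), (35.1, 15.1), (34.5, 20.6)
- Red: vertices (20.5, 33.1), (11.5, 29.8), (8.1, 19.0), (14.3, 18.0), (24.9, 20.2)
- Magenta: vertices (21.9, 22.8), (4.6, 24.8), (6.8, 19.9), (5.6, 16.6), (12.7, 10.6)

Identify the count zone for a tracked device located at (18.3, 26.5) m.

Cast a ray rightward from (18.3, 26.5). For each polygon, the edges (by vertex number in listed order) whose endpoints lie on opposite sides of y = 26.5, where each meets that height, and whether that is right or left of the point:
Green: no edge straddles that height → 0 crossings.
Indigo: 4–5 at x≈21.80 (right), 7–1 at x≈35.59 (right) → 2 crossings.
Red: 2–3 at x≈10.46 (left), 5–1 at x≈22.75 (right) → 1 crossing.
Magenta: no edge straddles that height → 0 crossings.
Only Red has an odd count, so the point is inside Red.

Red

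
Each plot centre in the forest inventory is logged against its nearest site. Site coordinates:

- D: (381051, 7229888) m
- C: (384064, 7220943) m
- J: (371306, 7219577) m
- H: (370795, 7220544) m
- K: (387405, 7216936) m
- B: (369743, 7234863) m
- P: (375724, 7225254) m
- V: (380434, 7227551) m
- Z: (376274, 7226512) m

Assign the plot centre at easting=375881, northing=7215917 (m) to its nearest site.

Squared distances to each site:
D: 221917741.000; C: 92222165.000; J: 34326225.000; H: 47276525.000; K: 133840937.000; B: 396625960.000; P: 87204218.000; V: 156079765.000; Z: 112408474.000.
Minimum at J.

J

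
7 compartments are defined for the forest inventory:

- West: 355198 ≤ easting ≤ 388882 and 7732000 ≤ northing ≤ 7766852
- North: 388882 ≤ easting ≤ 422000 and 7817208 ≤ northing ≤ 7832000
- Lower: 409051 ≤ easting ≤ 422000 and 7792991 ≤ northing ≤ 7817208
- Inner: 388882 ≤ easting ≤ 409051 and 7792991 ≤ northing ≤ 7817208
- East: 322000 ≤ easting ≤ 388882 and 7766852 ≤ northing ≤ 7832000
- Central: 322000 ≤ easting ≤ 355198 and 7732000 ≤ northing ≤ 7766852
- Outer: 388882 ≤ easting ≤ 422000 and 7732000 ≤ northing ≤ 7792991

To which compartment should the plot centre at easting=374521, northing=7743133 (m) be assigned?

West

The point has easting = 374521 and northing = 7743133.
Only West satisfies 355198 ≤ easting ≤ 388882 and 7732000 ≤ northing ≤ 7766852.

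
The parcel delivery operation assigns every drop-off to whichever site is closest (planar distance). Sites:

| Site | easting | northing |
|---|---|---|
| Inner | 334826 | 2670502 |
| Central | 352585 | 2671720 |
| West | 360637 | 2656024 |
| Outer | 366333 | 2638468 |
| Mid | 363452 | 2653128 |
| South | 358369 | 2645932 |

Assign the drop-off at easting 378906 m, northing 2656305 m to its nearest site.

Squared distances to each site:
Inner: 2144601209.000; Central: 930417266.000; West: 333835322.000; Outer: 476238898.000; Mid: 248919445.000; South: 529367498.000.
Minimum at Mid.

Mid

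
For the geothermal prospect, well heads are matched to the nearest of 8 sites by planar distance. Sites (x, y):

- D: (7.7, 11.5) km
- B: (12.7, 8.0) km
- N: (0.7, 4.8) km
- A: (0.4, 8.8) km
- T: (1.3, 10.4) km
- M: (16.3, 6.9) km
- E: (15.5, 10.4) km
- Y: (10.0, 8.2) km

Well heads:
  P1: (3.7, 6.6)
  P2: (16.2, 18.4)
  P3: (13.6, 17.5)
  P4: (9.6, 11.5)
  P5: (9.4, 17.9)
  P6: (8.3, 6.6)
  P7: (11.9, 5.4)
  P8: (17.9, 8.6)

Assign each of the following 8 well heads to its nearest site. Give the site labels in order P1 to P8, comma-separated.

P1 → N (d²=12.24)
P2 → E (d²=64.49)
P3 → E (d²=54.02)
P4 → D (d²=3.61)
P5 → D (d²=43.85)
P6 → Y (d²=5.45)
P7 → B (d²=7.40)
P8 → M (d²=5.45)

N, E, E, D, D, Y, B, M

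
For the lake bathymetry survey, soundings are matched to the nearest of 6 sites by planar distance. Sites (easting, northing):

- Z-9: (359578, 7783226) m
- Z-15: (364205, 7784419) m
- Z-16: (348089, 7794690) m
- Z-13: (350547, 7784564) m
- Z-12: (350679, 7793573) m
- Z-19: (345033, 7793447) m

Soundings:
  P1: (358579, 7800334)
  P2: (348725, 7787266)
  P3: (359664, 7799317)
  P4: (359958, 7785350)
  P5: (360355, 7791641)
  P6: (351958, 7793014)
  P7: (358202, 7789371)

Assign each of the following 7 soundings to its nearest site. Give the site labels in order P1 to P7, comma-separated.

P1 → Z-12 (d²=108121121.00)
P2 → Z-13 (d²=10620488.00)
P3 → Z-12 (d²=113723761.00)
P4 → Z-9 (d²=4655776.00)
P5 → Z-15 (d²=66979784.00)
P6 → Z-12 (d²=1948322.00)
P7 → Z-9 (d²=39654401.00)

Z-12, Z-13, Z-12, Z-9, Z-15, Z-12, Z-9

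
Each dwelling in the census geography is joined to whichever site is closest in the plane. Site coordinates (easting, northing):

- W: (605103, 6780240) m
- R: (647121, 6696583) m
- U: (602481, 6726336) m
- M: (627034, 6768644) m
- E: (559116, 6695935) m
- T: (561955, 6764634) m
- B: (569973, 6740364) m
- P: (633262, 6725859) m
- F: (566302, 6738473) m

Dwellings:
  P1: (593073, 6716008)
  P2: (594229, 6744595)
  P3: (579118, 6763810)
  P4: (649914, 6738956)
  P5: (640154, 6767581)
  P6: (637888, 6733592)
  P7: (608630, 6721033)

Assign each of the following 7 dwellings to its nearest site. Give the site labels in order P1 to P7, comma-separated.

P1 → U (d²=195178048.00)
P2 → U (d²=401486585.00)
P3 → T (d²=295247545.00)
P4 → P (d²=448820513.00)
P5 → M (d²=173264369.00)
P6 → P (d²=81199165.00)
P7 → U (d²=65932010.00)

U, U, T, P, M, P, U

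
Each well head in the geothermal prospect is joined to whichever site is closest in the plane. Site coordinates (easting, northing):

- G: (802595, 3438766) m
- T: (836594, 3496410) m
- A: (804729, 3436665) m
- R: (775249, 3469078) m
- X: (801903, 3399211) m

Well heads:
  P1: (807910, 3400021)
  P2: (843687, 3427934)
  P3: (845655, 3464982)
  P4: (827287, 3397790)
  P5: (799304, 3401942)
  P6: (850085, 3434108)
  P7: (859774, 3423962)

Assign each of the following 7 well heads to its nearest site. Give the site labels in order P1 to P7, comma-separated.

X, A, T, X, X, A, A

P1 → X (d²=36740149.00)
P2 → A (d²=1593956125.00)
P3 → T (d²=1069820905.00)
P4 → X (d²=646366697.00)
P5 → X (d²=14213162.00)
P6 → A (d²=2063704985.00)
P7 → A (d²=3191318234.00)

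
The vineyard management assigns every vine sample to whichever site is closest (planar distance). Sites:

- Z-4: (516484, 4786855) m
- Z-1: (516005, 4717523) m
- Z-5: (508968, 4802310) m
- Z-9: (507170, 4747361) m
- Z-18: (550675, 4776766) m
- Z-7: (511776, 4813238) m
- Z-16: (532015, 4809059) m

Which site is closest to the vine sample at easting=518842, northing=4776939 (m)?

Squared distances to each site:
Z-4: 103887220.000; Z-1: 3538309625.000; Z-5: 741183517.000; Z-9: 1011093668.000; Z-18: 1013369818.000; Z-7: 1367545757.000; Z-16: 1205222329.000.
Minimum at Z-4.

Z-4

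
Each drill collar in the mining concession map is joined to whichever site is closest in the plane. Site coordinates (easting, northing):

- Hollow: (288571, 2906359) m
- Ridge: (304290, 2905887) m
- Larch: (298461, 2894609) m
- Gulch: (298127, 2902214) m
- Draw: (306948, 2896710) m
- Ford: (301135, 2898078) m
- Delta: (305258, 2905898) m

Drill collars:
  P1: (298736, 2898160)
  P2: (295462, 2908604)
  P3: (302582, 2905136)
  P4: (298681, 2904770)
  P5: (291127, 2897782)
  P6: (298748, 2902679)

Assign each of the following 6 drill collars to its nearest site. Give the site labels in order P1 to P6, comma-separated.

Ford, Gulch, Ridge, Gulch, Larch, Gulch

P1 → Ford (d²=5761925.00)
P2 → Gulch (d²=47934325.00)
P3 → Ridge (d²=3481265.00)
P4 → Gulch (d²=6840052.00)
P5 → Larch (d²=63855485.00)
P6 → Gulch (d²=601866.00)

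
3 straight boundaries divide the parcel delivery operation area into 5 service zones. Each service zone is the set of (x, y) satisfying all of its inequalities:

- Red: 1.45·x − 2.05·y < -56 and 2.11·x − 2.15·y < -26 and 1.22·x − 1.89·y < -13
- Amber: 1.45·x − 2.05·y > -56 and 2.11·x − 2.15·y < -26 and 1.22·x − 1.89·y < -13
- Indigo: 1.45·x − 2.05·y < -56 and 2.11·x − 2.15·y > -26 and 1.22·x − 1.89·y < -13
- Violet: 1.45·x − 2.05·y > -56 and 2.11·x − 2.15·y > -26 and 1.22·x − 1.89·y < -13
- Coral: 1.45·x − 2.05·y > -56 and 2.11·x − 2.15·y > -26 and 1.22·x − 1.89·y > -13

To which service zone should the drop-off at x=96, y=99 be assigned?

1.45·96 − 2.05·99 = -63.750, which is < -56
2.11·96 − 2.15·99 = -10.290, which is > -26
1.22·96 − 1.89·99 = -69.990, which is < -13
This sign pattern matches Indigo.

Indigo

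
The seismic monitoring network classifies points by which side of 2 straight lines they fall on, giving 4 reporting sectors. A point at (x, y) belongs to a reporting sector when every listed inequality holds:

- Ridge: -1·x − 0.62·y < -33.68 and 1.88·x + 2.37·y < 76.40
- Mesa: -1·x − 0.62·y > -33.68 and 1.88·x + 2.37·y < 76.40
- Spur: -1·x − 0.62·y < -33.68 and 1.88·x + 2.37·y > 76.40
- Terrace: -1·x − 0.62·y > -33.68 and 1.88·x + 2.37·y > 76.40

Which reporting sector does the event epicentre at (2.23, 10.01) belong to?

Mesa

-1·2.23 − 0.62·10.01 = -8.436, which is > -33.68
1.88·2.23 + 2.37·10.01 = 27.916, which is < 76.40
This sign pattern matches Mesa.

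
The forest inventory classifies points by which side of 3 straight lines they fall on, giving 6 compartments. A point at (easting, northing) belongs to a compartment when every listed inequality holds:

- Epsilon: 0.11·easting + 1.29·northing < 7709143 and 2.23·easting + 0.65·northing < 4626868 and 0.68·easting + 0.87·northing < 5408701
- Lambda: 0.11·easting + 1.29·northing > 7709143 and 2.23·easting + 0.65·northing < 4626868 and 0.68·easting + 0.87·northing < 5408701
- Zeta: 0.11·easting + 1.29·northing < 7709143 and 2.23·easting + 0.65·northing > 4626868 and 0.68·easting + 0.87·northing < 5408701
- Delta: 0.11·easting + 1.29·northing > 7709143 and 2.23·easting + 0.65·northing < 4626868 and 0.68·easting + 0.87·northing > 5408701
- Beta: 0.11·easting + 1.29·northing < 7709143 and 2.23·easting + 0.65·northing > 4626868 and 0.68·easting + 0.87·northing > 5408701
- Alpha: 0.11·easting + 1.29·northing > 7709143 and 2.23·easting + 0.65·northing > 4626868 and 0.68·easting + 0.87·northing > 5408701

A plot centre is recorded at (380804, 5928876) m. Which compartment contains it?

0.11·380804 + 1.29·5928876 = 7690138.480, which is < 7709143
2.23·380804 + 0.65·5928876 = 4702962.320, which is > 4626868
0.68·380804 + 0.87·5928876 = 5417068.840, which is > 5408701
This sign pattern matches Beta.

Beta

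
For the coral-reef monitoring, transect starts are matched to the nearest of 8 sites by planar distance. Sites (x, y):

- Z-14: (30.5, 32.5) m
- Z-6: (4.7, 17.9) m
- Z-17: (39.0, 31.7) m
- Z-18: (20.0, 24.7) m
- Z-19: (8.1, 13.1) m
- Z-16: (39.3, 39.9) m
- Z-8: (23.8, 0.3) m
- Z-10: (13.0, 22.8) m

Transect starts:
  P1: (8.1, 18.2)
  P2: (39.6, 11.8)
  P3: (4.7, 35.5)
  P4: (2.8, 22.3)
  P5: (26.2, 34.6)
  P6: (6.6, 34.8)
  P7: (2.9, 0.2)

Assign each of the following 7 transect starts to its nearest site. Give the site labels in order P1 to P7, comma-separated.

Z-6, Z-8, Z-10, Z-6, Z-14, Z-10, Z-19

P1 → Z-6 (d²=11.65)
P2 → Z-8 (d²=381.89)
P3 → Z-10 (d²=230.18)
P4 → Z-6 (d²=22.97)
P5 → Z-14 (d²=22.90)
P6 → Z-10 (d²=184.96)
P7 → Z-19 (d²=193.45)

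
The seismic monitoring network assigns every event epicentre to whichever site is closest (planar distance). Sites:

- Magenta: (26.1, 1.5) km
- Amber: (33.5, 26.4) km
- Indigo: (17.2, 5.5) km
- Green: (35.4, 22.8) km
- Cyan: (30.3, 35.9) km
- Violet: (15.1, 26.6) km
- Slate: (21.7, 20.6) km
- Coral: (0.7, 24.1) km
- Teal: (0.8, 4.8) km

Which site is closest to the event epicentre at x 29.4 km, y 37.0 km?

Cyan

Squared distances to each site:
Magenta: 1271.140; Amber: 129.170; Indigo: 1141.090; Green: 237.640; Cyan: 2.020; Violet: 312.650; Slate: 328.250; Coral: 990.100; Teal: 1854.800.
Minimum at Cyan.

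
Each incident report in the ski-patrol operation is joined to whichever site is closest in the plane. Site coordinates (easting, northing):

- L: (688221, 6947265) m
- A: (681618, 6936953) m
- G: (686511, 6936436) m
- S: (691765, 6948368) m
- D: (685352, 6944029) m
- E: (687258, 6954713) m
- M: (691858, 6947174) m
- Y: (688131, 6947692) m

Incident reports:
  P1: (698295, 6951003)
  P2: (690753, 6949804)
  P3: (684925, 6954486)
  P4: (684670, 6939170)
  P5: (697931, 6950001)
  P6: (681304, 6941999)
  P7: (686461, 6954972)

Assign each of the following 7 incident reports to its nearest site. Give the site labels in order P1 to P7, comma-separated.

S, S, E, G, S, D, E

P1 → S (d²=49584125.00)
P2 → S (d²=3086240.00)
P3 → E (d²=5494418.00)
P4 → G (d²=10864037.00)
P5 → S (d²=40686245.00)
P6 → D (d²=20507204.00)
P7 → E (d²=702290.00)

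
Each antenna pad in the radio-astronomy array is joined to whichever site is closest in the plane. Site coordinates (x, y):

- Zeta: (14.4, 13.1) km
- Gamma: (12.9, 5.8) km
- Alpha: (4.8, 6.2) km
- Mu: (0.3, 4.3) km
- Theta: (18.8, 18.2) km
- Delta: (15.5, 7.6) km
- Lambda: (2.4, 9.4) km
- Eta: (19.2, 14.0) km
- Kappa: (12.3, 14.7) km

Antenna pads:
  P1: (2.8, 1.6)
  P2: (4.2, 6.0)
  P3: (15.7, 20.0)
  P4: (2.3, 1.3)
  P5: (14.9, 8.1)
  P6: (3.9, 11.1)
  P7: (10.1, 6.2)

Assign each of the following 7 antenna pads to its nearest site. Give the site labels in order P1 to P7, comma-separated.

Mu, Alpha, Theta, Mu, Delta, Lambda, Gamma

P1 → Mu (d²=13.54)
P2 → Alpha (d²=0.40)
P3 → Theta (d²=12.85)
P4 → Mu (d²=13.00)
P5 → Delta (d²=0.61)
P6 → Lambda (d²=5.14)
P7 → Gamma (d²=8.00)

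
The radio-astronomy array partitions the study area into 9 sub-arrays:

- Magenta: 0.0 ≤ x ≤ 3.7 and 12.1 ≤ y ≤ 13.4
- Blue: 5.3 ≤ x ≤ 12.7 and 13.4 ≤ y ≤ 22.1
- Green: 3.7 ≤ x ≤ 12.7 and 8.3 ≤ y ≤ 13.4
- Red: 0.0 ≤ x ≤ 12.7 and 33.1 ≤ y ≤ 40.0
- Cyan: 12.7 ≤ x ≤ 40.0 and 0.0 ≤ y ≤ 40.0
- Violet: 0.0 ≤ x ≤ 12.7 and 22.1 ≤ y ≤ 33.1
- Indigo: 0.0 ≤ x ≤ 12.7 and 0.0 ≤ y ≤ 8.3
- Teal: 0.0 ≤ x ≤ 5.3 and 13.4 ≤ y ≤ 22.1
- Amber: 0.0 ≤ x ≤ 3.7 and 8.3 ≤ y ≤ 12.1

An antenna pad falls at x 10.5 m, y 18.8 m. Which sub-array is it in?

Blue

The point has x = 10.5 and y = 18.8.
Only Blue satisfies 5.3 ≤ x ≤ 12.7 and 13.4 ≤ y ≤ 22.1.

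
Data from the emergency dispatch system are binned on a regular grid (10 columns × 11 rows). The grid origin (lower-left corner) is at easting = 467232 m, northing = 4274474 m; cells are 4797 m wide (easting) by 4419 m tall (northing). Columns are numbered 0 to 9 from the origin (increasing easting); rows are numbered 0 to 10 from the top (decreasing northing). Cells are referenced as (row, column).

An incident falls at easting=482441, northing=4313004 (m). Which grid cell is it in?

Column index: ⌊(482441 − 467232) / 4797⌋ = ⌊3.171⌋ = 3
Row offset from origin: ⌊(4313004 − 4274474) / 4419⌋ = ⌊8.719⌋ = 8 → row 2 (counted from top)

(2, 3)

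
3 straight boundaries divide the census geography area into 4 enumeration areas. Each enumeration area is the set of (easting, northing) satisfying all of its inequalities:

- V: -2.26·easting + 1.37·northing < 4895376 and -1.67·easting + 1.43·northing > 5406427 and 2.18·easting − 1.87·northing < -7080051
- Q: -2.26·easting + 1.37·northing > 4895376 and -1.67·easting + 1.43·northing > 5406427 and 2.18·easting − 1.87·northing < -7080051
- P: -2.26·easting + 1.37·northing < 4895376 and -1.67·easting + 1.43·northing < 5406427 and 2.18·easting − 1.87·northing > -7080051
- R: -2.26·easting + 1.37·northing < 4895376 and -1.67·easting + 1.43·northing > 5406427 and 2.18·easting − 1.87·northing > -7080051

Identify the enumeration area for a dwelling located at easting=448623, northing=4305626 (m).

R

-2.26·448623 + 1.37·4305626 = 4884819.640, which is < 4895376
-1.67·448623 + 1.43·4305626 = 5407844.770, which is > 5406427
2.18·448623 − 1.87·4305626 = -7073522.480, which is > -7080051
This sign pattern matches R.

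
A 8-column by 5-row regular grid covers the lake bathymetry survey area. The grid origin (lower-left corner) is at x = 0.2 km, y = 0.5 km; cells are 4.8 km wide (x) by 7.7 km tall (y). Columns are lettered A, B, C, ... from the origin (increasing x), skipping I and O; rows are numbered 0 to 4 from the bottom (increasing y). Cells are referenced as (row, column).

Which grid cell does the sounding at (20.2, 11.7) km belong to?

Column index: ⌊(20.2 − 0.2) / 4.8⌋ = ⌊4.167⌋ = 4 → column E
Row offset from origin: ⌊(11.7 − 0.5) / 7.7⌋ = ⌊1.455⌋ = 1 → row 1

(1, E)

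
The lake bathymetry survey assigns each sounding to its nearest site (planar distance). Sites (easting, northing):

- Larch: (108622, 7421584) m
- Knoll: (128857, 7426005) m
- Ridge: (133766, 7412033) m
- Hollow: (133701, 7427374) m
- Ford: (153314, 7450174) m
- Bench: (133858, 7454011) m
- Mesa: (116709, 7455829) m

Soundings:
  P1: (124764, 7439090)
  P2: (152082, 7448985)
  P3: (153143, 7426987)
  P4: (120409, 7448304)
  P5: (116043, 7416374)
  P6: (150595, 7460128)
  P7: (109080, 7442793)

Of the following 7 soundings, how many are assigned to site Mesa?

P1 → Knoll
P2 → Ford
P3 → Hollow
P4 → Mesa
P5 → Larch
P6 → Ford
P7 → Mesa
2 of the 7 go to Mesa.

2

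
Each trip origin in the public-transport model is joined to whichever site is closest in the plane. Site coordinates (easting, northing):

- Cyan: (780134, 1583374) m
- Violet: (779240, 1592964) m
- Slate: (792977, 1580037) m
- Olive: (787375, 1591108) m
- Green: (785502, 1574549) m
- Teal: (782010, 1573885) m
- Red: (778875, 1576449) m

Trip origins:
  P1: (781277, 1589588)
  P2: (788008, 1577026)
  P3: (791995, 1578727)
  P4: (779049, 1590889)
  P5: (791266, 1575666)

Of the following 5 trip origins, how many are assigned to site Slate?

P1 → Violet
P2 → Green
P3 → Slate
P4 → Violet
P5 → Slate
2 of the 5 go to Slate.

2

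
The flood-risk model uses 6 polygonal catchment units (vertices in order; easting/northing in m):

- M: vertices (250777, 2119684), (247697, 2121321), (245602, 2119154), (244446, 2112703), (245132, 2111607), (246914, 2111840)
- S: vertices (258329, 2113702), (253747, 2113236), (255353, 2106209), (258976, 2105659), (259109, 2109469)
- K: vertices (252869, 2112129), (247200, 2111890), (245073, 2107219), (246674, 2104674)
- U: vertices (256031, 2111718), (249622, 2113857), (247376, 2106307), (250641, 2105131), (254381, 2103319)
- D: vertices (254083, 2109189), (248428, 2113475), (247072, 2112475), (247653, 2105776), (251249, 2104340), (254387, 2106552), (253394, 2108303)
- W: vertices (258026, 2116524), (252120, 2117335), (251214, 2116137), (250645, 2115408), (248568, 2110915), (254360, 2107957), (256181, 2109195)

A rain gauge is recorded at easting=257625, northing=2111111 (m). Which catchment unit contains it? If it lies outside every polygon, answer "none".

Cast a ray rightward from (257625, 2111111). For each polygon, the edges (by vertex number in listed order) whose endpoints lie on opposite sides of northing = 2111111, where each meets that height, and whether that is right or left of the point:
M: no edge straddles that height → 0 crossings.
S: 2–3 at easting≈254232.7 (left), 5–1 at easting≈258806.4 (right) → 1 crossing.
K: 2–3 at easting≈246845.3 (left), 4–1 at easting≈252023.1 (left) → 0 crossings.
U: 2–3 at easting≈248805.1 (left), 5–1 at easting≈255911.8 (left) → 0 crossings.
D: 1–2 at easting≈251547.1 (left), 3–4 at easting≈247190.3 (left) → 0 crossings.
W: 4–5 at easting≈248658.6 (left), 7–1 at easting≈256663.3 (left) → 0 crossings.
Only S has an odd count, so the point is inside S.

S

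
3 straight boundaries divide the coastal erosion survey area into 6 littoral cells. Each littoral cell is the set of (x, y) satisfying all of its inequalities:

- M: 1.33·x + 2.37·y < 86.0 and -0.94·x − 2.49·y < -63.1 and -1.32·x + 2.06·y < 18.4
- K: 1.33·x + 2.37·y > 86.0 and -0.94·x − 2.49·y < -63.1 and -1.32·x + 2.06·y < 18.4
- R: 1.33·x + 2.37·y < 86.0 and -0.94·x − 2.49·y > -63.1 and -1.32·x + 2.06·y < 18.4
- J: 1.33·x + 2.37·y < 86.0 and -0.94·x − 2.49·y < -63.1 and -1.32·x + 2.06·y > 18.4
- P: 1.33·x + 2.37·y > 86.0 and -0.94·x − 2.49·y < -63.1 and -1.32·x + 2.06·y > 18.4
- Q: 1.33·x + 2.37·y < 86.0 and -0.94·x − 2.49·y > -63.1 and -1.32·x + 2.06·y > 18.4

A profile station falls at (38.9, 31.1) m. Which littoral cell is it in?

K

1.33·38.9 + 2.37·31.1 = 125.444, which is > 86.0
-0.94·38.9 − 2.49·31.1 = -114.005, which is < -63.1
-1.32·38.9 + 2.06·31.1 = 12.718, which is < 18.4
This sign pattern matches K.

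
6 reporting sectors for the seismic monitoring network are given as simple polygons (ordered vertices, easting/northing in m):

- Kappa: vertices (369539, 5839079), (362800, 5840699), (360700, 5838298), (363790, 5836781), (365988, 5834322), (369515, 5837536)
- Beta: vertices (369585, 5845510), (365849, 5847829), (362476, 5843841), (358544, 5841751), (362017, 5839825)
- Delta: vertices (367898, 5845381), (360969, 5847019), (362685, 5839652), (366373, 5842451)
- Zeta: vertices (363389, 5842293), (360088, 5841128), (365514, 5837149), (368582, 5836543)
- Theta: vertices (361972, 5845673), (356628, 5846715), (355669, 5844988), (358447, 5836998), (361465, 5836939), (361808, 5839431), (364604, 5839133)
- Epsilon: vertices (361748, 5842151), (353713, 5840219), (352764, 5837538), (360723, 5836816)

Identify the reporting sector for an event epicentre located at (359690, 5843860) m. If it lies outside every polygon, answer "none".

Theta

Cast a ray rightward from (359690, 5843860). For each polygon, the edges (by vertex number in listed order) whose endpoints lie on opposite sides of northing = 5843860, where each meets that height, and whether that is right or left of the point:
Kappa: no edge straddles that height → 0 crossings.
Beta: 2–3 at easting≈362492.1 (right), 5–1 at easting≈367388.5 (right) → 2 crossings.
Delta: 2–3 at easting≈361704.8 (right), 4–1 at easting≈367106.4 (right) → 2 crossings.
Zeta: no edge straddles that height → 0 crossings.
Theta: 3–4 at easting≈356061.2 (left), 7–1 at easting≈362701.6 (right) → 1 crossing.
Epsilon: no edge straddles that height → 0 crossings.
Only Theta has an odd count, so the point is inside Theta.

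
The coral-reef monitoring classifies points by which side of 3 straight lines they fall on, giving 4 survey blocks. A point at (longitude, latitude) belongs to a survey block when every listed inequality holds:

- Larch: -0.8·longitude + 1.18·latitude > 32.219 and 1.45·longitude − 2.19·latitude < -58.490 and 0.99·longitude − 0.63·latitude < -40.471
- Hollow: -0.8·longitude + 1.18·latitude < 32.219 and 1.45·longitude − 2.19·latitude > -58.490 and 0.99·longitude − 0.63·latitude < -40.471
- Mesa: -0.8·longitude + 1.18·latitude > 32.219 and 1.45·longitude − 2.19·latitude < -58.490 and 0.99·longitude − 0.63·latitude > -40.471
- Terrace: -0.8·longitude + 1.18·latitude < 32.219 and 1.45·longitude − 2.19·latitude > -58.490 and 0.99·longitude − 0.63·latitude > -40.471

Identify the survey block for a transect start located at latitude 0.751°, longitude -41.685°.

Larch

-0.8·-41.685 + 1.18·0.751 = 34.234, which is > 32.219
1.45·-41.685 − 2.19·0.751 = -62.088, which is < -58.490
0.99·-41.685 − 0.63·0.751 = -41.741, which is < -40.471
This sign pattern matches Larch.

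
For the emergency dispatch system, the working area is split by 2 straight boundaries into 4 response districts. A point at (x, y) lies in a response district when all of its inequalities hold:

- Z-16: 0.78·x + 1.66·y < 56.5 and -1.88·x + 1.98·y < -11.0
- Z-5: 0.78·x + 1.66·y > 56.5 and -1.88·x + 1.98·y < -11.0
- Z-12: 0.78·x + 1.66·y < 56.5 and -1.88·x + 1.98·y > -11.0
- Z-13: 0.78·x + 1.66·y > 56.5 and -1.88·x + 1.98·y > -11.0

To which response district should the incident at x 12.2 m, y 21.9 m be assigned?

Z-12

0.78·12.2 + 1.66·21.9 = 45.870, which is < 56.5
-1.88·12.2 + 1.98·21.9 = 20.426, which is > -11.0
This sign pattern matches Z-12.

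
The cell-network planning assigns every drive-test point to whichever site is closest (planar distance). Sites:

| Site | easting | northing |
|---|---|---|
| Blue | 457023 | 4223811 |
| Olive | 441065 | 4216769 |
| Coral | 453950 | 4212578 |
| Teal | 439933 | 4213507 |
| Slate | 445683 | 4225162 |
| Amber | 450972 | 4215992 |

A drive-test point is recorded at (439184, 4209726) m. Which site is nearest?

Teal

Squared distances to each site:
Blue: 516617146.000; Olive: 53142010.000; Coral: 226168660.000; Teal: 14856962.000; Slate: 280507097.000; Amber: 178219700.000.
Minimum at Teal.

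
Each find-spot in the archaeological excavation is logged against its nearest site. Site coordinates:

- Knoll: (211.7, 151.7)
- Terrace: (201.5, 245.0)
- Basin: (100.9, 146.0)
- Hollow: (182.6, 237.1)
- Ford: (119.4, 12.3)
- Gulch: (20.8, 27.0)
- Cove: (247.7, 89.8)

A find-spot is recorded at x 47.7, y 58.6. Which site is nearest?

Gulch

Squared distances to each site:
Knoll: 35563.610; Terrace: 58399.400; Basin: 10469.000; Hollow: 50060.260; Ford: 7284.580; Gulch: 1722.170; Cove: 40973.440.
Minimum at Gulch.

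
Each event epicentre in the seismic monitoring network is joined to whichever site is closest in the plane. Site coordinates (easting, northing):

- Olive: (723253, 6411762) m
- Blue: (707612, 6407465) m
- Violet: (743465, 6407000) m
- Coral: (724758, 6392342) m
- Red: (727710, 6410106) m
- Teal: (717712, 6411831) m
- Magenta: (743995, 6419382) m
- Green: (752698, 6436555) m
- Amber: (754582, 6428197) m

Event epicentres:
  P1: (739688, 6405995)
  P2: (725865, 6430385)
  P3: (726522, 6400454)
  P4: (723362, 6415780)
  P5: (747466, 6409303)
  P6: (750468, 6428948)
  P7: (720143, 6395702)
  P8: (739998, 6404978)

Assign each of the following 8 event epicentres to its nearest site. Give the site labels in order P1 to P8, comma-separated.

Violet, Olive, Coral, Olive, Violet, Amber, Coral, Violet

P1 → Violet (d²=15275754.00)
P2 → Olive (d²=353638673.00)
P3 → Coral (d²=68916240.00)
P4 → Olive (d²=16156205.00)
P5 → Violet (d²=21311810.00)
P6 → Amber (d²=17488997.00)
P7 → Coral (d²=32587825.00)
P8 → Violet (d²=16108573.00)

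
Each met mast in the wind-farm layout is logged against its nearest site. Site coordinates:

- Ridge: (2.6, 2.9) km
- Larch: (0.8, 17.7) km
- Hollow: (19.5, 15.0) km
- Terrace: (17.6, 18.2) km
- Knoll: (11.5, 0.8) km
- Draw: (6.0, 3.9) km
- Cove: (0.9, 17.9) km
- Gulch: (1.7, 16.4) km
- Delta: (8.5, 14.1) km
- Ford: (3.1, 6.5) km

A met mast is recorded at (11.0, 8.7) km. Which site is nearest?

Squared distances to each site:
Ridge: 104.200; Larch: 185.040; Hollow: 111.940; Terrace: 133.810; Knoll: 62.660; Draw: 48.040; Cove: 186.650; Gulch: 145.780; Delta: 35.410; Ford: 67.250.
Minimum at Delta.

Delta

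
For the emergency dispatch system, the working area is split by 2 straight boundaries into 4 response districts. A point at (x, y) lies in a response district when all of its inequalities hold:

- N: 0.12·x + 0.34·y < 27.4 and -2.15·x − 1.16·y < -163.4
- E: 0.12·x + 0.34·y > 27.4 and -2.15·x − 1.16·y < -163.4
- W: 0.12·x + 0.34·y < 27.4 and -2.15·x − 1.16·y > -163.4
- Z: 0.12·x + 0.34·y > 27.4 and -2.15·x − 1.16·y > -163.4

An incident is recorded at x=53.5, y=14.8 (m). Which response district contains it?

0.12·53.5 + 0.34·14.8 = 11.452, which is < 27.4
-2.15·53.5 − 1.16·14.8 = -132.193, which is > -163.4
This sign pattern matches W.

W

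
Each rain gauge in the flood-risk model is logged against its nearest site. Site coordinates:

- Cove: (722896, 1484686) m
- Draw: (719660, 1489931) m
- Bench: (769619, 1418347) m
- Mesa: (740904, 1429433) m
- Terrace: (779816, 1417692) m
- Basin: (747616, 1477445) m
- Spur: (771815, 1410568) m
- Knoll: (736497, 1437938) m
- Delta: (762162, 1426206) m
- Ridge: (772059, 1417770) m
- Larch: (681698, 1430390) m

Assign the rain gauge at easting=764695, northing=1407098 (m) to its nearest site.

Spur

Squared distances to each site:
Cove: 7767054145.000; Draw: 8889457114.000; Bench: 150785777.000; Mesa: 1064863906.000; Terrace: 340877477.000; Basin: 5240392650.000; Spur: 62735300.000; Knoll: 1746232804.000; Delta: 371531753.000; Ridge: 168120080.000; Larch: 7431019273.000.
Minimum at Spur.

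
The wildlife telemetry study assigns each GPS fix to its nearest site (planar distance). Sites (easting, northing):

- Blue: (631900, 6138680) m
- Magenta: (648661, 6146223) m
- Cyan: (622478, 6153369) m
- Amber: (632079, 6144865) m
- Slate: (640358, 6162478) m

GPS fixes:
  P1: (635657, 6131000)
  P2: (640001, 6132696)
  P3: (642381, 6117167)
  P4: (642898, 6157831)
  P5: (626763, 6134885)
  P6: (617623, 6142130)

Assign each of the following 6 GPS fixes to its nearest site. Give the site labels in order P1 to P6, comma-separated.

Blue, Blue, Blue, Slate, Blue, Cyan

P1 → Blue (d²=73097449.00)
P2 → Blue (d²=101434457.00)
P3 → Blue (d²=572660530.00)
P4 → Slate (d²=28046209.00)
P5 → Blue (d²=40790794.00)
P6 → Cyan (d²=149886146.00)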